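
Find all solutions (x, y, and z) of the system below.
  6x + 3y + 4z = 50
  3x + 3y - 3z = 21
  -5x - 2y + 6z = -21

x = 5, y = 4, z = 2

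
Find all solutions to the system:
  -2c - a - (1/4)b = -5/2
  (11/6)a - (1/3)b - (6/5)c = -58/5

Row-reduce:
R1 ← R1 / (-1).
R2 ← R2 − 11/6·R1.
R2 ← R2 / (-19/24).
R1 ← R1 − 1/4·R2.
Rank is 2 with 3 unknowns, leaving c free.

infinitely many solutions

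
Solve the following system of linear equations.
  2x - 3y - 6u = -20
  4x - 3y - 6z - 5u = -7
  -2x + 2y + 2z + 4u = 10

infinitely many solutions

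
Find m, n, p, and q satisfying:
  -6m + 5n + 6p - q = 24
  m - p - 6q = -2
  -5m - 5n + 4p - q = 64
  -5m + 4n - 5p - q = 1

m = -6, n = -5, p = 2, q = -1

Row-reduce the augmented matrix:
R1 ← R1 / (-6).
R2 ← R2 − 1·R1.
R3 ← R3 + 5·R1.
R4 ← R4 + 5·R1.
R2 ← R2 / (5/6).
R1 ← R1 + 5/6·R2.
R3 ← R3 + 55/6·R2.
R4 ← R4 + 1/6·R2.
R3 ← R3 / (-1).
R1 ← R1 + 1·R3.
R4 ← R4 + 10·R3.
R4 ← R4 / (3393/5).
R1 ← R1 − 62·R4.
R2 ← R2 + 37/5·R4.
R3 ← R3 − 68·R4.
Reading off the reduced rows gives m = -6, n = -5, p = 2, q = -1.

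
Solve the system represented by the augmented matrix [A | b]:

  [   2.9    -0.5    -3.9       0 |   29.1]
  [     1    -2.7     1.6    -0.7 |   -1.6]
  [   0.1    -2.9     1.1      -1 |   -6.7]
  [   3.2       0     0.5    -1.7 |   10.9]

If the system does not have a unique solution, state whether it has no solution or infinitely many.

Row-reduce the augmented matrix:
R1 ← R1 / (29/10).
R2 ← R2 − 1·R1.
R3 ← R3 − 1/10·R1.
R4 ← R4 − 16/5·R1.
R2 ← R2 / (-733/290).
R1 ← R1 + 5/29·R2.
R3 ← R3 + 418/145·R2.
R4 ← R4 − 16/29·R2.
R3 ← R3 / (-1557/733).
R1 ← R1 + 1133/733·R3.
R2 ← R2 + 854/733·R3.
R4 ← R4 − 39921/7330·R3.
R4 ← R4 / (-30748/12975).
R1 ← R1 − 1514/7785·R4.
R2 ← R2 − 3017/7785·R4.
R3 ← R3 − 739/7785·R4.
Reading off the reduced rows gives x_1 = 6, x_2 = 0, x_3 = -3, x_4 = 4.

x_1 = 6, x_2 = 0, x_3 = -3, x_4 = 4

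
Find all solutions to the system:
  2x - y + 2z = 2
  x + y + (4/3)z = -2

infinitely many solutions

Row-reduce:
R1 ← R1 / (2).
R2 ← R2 − 1·R1.
R2 ← R2 / (3/2).
R1 ← R1 + 1/2·R2.
Rank is 2 with 3 unknowns, leaving z free.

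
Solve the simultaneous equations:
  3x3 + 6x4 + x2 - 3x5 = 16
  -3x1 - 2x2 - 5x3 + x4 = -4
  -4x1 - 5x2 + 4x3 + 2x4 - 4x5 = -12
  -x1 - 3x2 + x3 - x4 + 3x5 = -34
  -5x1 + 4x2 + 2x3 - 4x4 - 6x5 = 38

x1 = 2, x2 = 4, x3 = -2, x4 = 0, x5 = -6

Row-reduce the augmented matrix:
Swap R1 and R2.
R1 ← R1 / (-3).
R3 ← R3 + 4·R1.
R4 ← R4 + 1·R1.
R5 ← R5 + 5·R1.
R1 ← R1 − 2/3·R2.
R3 ← R3 + 7/3·R2.
R4 ← R4 + 7/3·R2.
R5 ← R5 − 22/3·R2.
R3 ← R3 / (53/3).
R1 ← R1 + 1/3·R3.
R2 ← R2 − 3·R3.
R4 ← R4 − 29/3·R3.
R5 ← R5 + 35/3·R3.
R4 ← R4 / (246/53).
R1 ← R1 + 215/53·R4.
R2 ← R2 − 186/53·R4.
R3 ← R3 − 44/53·R4.
R5 ← R5 + 2119/53·R4.
R5 ← R5 / (6427/246).
R1 ← R1 − 875/246·R5.
R2 ← R2 + 109/41·R5.
R3 ← R3 + 121/123·R5.
R4 ← R4 − 107/246·R5.
Reading off the reduced rows gives x1 = 2, x2 = 4, x3 = -2, x4 = 0, x5 = -6.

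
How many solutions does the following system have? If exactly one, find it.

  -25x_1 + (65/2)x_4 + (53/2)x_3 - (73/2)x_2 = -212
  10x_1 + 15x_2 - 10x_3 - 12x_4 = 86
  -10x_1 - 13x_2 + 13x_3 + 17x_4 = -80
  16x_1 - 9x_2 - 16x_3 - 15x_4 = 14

Row-reduce:
R1 ← R1 / (-25).
R2 ← R2 − 10·R1.
R3 ← R3 + 10·R1.
R4 ← R4 − 16·R1.
R2 ← R2 / (2/5).
R1 ← R1 − 73/50·R2.
R3 ← R3 − 8/5·R2.
R4 ← R4 + 809/25·R2.
Swap R3 and R4.
R3 ← R3 / (99/2).
R1 ← R1 + 13/4·R3.
R2 ← R2 − 3/2·R3.
Rank is 3 with 4 unknowns, leaving x_4 free.

infinitely many solutions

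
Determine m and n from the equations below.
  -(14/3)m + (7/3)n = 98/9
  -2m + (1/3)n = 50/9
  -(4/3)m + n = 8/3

Row-reduce the augmented matrix:
R1 ← R1 / (-14/3).
R2 ← R2 + 2·R1.
R3 ← R3 + 4/3·R1.
R2 ← R2 / (-2/3).
R1 ← R1 + 1/2·R2.
R3 ← R3 − 1/3·R2.
R3 reduces to 0 = 0, so the extra equation is consistent.
Reading off the reduced rows gives m = -3, n = -4/3.

m = -3, n = -4/3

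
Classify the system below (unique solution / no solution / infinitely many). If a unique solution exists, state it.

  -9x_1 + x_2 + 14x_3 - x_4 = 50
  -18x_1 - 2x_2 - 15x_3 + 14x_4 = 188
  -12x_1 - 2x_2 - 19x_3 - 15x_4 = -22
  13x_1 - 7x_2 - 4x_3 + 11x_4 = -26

x_1 = -6, x_2 = 2, x_3 = 0, x_4 = 6

Row-reduce the augmented matrix:
R1 ← R1 / (-9).
R2 ← R2 + 18·R1.
R3 ← R3 + 12·R1.
R4 ← R4 − 13·R1.
R2 ← R2 / (-4).
R1 ← R1 + 1/9·R2.
R3 ← R3 + 10/3·R2.
R4 ← R4 + 50/9·R2.
R3 ← R3 / (-11/6).
R1 ← R1 + 13/36·R3.
R2 ← R2 − 43/4·R3.
R4 ← R4 − 1367/18·R3.
R4 ← R4 / (-37327/33).
R1 ← R1 − 329/66·R4.
R2 ← R2 + 3571/22·R4.
R3 ← R3 − 162/11·R4.
Reading off the reduced rows gives x_1 = -6, x_2 = 2, x_3 = 0, x_4 = 6.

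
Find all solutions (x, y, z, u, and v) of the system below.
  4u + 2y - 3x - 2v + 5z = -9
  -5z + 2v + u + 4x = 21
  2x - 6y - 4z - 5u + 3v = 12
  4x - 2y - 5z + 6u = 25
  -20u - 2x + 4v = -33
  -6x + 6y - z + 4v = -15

Row-reduce:
R1 ← R1 / (-3).
R2 ← R2 − 4·R1.
R3 ← R3 − 2·R1.
R4 ← R4 − 4·R1.
R5 ← R5 + 2·R1.
R6 ← R6 + 6·R1.
R2 ← R2 / (8/3).
R1 ← R1 + 2/3·R2.
R3 ← R3 + 14/3·R2.
R4 ← R4 − 2/3·R2.
R5 ← R5 + 4/3·R2.
R6 ← R6 − 2·R2.
R3 ← R3 / (9/4).
R1 ← R1 + 5/4·R3.
R2 ← R2 − 5/8·R3.
R4 ← R4 − 5/4·R3.
R5 ← R5 + 5/2·R3.
R6 ← R6 + 49/4·R3.
R4 ← R4 / (44/9).
R1 ← R1 − 46/9·R4.
R2 ← R2 + 1/18·R4.
R3 ← R3 − 35/9·R4.
R5 ← R5 + 88/9·R4.
R6 ← R6 − 314/9·R4.
Swap R5 and R6.
R5 ← R5 / (683/22).
R1 ← R1 − 81/22·R5.
R2 ← R2 + 37/88·R5.
R3 ← R3 − 107/44·R5.
R4 ← R4 + 25/44·R5.
Row 6 reduces to 0 = -1, a contradiction. The system is inconsistent.

no solution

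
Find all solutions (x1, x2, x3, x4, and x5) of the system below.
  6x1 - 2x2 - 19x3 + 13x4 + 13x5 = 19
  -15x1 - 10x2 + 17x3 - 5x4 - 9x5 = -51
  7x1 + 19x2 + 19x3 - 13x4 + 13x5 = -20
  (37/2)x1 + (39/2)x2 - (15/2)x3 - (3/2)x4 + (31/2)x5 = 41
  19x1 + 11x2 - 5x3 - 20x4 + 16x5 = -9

Row-reduce:
R1 ← R1 / (6).
R2 ← R2 + 15·R1.
R3 ← R3 − 7·R1.
R4 ← R4 − 37/2·R1.
R5 ← R5 − 19·R1.
R2 ← R2 / (-15).
R1 ← R1 + 1/3·R2.
R3 ← R3 − 64/3·R2.
R4 ← R4 − 77/3·R2.
R5 ← R5 − 52/3·R2.
R3 ← R3 / (-199/90).
R1 ← R1 + 112/45·R3.
R2 ← R2 − 61/30·R3.
R4 ← R4 + 199/180·R3.
R5 ← R5 − 1793/90·R3.
Swap R4 and R5.
R4 ← R4 / (13775/199).
R1 ← R1 + 2142/199·R4.
R2 ← R2 − 1638/199·R4.
R3 ← R3 + 985/199·R4.
Rank is 4 with 5 unknowns, leaving x5 free.

infinitely many solutions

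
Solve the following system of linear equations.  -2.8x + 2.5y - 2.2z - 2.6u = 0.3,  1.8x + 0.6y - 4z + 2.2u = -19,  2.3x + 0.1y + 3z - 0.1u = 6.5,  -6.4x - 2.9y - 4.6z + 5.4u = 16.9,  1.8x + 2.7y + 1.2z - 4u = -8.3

x = -5, y = 5, z = 6, u = 5

Row-reduce the augmented matrix:
R1 ← R1 / (-14/5).
R2 ← R2 − 9/5·R1.
R3 ← R3 − 23/10·R1.
R4 ← R4 + 32/5·R1.
R5 ← R5 − 9/5·R1.
R2 ← R2 / (309/140).
R1 ← R1 + 25/28·R2.
R3 ← R3 − 603/280·R2.
R4 ← R4 + 603/70·R2.
R5 ← R5 − 603/140·R2.
R3 ← R3 / (667/103).
R1 ← R1 + 434/309·R3.
R2 ← R2 + 758/309·R3.
R4 ← R4 + 10662/515·R3.
R5 ← R5 − 5331/515·R3.
R4 ← R4 / (76862/16675).
R1 ← R1 − 5459/10005·R4.
R2 ← R2 + 8032/10005·R4.
R3 ← R3 + 1417/3335·R4.
R5 ← R5 + 38431/16675·R4.
R5 reduces to 0 = 0, so the extra equation is consistent.
Reading off the reduced rows gives x = -5, y = 5, z = 6, u = 5.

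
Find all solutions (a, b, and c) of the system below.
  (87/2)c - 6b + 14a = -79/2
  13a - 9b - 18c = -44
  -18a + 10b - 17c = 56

no solution

Row-reduce:
R1 ← R1 / (14).
R2 ← R2 − 13·R1.
R3 ← R3 + 18·R1.
R2 ← R2 / (-24/7).
R1 ← R1 + 3/7·R2.
R3 ← R3 − 16/7·R2.
Row 3 reduces to 0 = 1/3, a contradiction. The system is inconsistent.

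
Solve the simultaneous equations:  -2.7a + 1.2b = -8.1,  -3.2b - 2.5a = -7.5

a = 3, b = 0

Row-reduce the augmented matrix:
R1 ← R1 / (-27/10).
R2 ← R2 + 5/2·R1.
R2 ← R2 / (-194/45).
R1 ← R1 + 4/9·R2.
Reading off the reduced rows gives a = 3, b = 0.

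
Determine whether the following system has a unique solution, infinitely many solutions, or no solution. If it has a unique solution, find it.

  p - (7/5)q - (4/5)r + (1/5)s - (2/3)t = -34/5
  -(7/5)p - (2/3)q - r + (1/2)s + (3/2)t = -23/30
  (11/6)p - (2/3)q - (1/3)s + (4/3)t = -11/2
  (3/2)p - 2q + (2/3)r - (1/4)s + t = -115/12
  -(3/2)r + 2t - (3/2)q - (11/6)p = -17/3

p = -1, q = 4, r = 1, s = 3, t = 0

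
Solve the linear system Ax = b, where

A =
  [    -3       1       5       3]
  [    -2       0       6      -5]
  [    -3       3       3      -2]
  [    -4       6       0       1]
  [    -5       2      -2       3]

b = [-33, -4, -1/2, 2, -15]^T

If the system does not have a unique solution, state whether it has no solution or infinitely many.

Row-reduce:
R1 ← R1 / (-3).
R2 ← R2 + 2·R1.
R3 ← R3 + 3·R1.
R4 ← R4 + 4·R1.
R5 ← R5 + 5·R1.
R2 ← R2 / (-2/3).
R1 ← R1 + 1/3·R2.
R3 ← R3 − 2·R2.
R4 ← R4 − 14/3·R2.
R5 ← R5 − 1/3·R2.
R3 ← R3 / (6).
R1 ← R1 + 3·R3.
R2 ← R2 + 4·R3.
R4 ← R4 − 12·R3.
R5 ← R5 + 9·R3.
Swap R4 and R5.
R4 ← R4 / (-89/2).
R1 ← R1 + 21/2·R4.
R2 ← R2 + 41/6·R4.
R3 ← R3 + 13/3·R4.
Row 5 reduces to 0 = -1, a contradiction. The system is inconsistent.

no solution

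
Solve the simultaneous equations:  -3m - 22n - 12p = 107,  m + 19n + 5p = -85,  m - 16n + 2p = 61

Row-reduce:
R1 ← R1 / (-3).
R2 ← R2 − 1·R1.
R3 ← R3 − 1·R1.
R2 ← R2 / (35/3).
R1 ← R1 − 22/3·R2.
R3 ← R3 + 70/3·R2.
Row 3 reduces to 0 = -2, a contradiction. The system is inconsistent.

no solution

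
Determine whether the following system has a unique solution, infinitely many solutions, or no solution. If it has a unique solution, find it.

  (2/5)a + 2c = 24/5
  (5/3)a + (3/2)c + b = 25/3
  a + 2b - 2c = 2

a = 2, b = 2, c = 2

Row-reduce the augmented matrix:
R1 ← R1 / (2/5).
R2 ← R2 − 5/3·R1.
R3 ← R3 − 1·R1.
R3 ← R3 − 2·R2.
R3 ← R3 / (20/3).
R1 ← R1 − 5·R3.
R2 ← R2 + 41/6·R3.
Reading off the reduced rows gives a = 2, b = 2, c = 2.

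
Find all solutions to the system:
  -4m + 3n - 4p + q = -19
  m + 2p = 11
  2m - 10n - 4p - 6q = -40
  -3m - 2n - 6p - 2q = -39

Row-reduce:
R1 ← R1 / (-4).
R2 ← R2 − 1·R1.
R3 ← R3 − 2·R1.
R4 ← R4 + 3·R1.
R2 ← R2 / (3/4).
R1 ← R1 + 3/4·R2.
R3 ← R3 + 17/2·R2.
R4 ← R4 + 17/4·R2.
R3 ← R3 / (16/3).
R1 ← R1 − 2·R3.
R2 ← R2 − 4/3·R3.
R4 ← R4 − 8/3·R3.
Rank is 3 with 4 unknowns, leaving q free.

infinitely many solutions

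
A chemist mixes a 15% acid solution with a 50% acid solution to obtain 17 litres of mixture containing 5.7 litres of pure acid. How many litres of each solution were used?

litres of solution A: 8, litres of solution B: 9

Let a = litres of solution A, b = litres of solution B.
  a + b = 17
  (3/20)a + (1/2)b = 57/10
Row-reduce the augmented matrix:
R2 ← R2 − 3/20·R1.
R2 ← R2 / (7/20).
R1 ← R1 − 1·R2.
Reading off the reduced rows gives a = 8, b = 9.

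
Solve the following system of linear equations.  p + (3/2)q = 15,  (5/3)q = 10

Row-reduce the augmented matrix:
R2 ← R2 / (5/3).
R1 ← R1 − 3/2·R2.
Reading off the reduced rows gives p = 6, q = 6.

p = 6, q = 6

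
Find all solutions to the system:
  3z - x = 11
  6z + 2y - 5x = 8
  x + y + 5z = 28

x = 4, y = -1, z = 5

Row-reduce the augmented matrix:
R1 ← R1 / (-1).
R2 ← R2 + 5·R1.
R3 ← R3 − 1·R1.
R2 ← R2 / (2).
R3 ← R3 − 1·R2.
R3 ← R3 / (25/2).
R1 ← R1 + 3·R3.
R2 ← R2 + 9/2·R3.
Reading off the reduced rows gives x = 4, y = -1, z = 5.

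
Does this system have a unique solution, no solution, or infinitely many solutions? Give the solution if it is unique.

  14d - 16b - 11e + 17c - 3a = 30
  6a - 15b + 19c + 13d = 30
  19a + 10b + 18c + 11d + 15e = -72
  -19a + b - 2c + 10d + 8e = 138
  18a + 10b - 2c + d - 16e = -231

Row-reduce the augmented matrix:
R1 ← R1 / (-3).
R2 ← R2 − 6·R1.
R3 ← R3 − 19·R1.
R4 ← R4 + 19·R1.
R5 ← R5 − 18·R1.
R2 ← R2 / (-47).
R1 ← R1 − 16/3·R2.
R3 ← R3 + 274/3·R2.
R4 ← R4 − 307/3·R2.
R5 ← R5 + 86·R2.
R3 ← R3 / (3197/141).
R1 ← R1 − 49/141·R3.
R2 ← R2 + 53/47·R3.
R4 ← R4 − 808/141·R3.
R5 ← R5 − 142/47·R3.
R4 ← R4 / (17743/3197).
R1 ← R1 + 1025/3197·R4.
R2 ← R2 − 390/3197·R4.
R3 ← R3 − 2819/3197·R4.
R5 ← R5 − 23385/3197·R4.
R5 ← R5 / (-1479003/17743).
R1 ← R1 − 57600/17743·R5.
R2 ← R2 + 14992/17743·R5.
R3 ← R3 + 101723/17743·R5.
R4 ← R4 − 104789/17743·R5.
Reading off the reduced rows gives a = -6, b = -4, c = 1, d = -1, e = 5.

a = -6, b = -4, c = 1, d = -1, e = 5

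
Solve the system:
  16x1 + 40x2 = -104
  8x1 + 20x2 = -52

Row-reduce:
R1 ← R1 / (16).
R2 ← R2 − 8·R1.
Rank is 1 with 2 unknowns, leaving x2 free.

infinitely many solutions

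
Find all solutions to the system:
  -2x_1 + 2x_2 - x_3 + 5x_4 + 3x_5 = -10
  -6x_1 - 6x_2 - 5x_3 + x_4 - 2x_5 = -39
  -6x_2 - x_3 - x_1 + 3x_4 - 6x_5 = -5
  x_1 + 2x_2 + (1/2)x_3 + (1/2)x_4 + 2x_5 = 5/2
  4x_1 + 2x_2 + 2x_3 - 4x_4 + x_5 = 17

no solution

Row-reduce:
R1 ← R1 / (-2).
R2 ← R2 + 6·R1.
R3 ← R3 + 1·R1.
R4 ← R4 − 1·R1.
R5 ← R5 − 4·R1.
R2 ← R2 / (-12).
R1 ← R1 + 1·R2.
R3 ← R3 + 7·R2.
R4 ← R4 − 3·R2.
R5 ← R5 − 6·R2.
R3 ← R3 / (2/3).
R1 ← R1 − 2/3·R3.
R2 ← R2 − 1/6·R3.
R4 ← R4 + 1/2·R3.
R5 ← R5 + 1·R3.
R4 ← R4 / (6).
R1 ← R1 + 10·R4.
R2 ← R2 + 1·R4.
R3 ← R3 − 13·R4.
R5 ← R5 − 12·R4.
Row 5 reduces to 0 = 2, a contradiction. The system is inconsistent.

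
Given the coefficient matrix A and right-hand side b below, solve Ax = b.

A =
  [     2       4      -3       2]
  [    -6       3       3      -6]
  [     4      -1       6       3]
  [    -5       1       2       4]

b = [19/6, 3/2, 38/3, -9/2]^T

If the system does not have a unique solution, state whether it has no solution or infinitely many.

Row-reduce the augmented matrix:
R1 ← R1 / (2).
R2 ← R2 + 6·R1.
R3 ← R3 − 4·R1.
R4 ← R4 + 5·R1.
R2 ← R2 / (15).
R1 ← R1 − 2·R2.
R3 ← R3 + 9·R2.
R4 ← R4 − 11·R2.
R3 ← R3 / (42/5).
R1 ← R1 + 7/10·R3.
R2 ← R2 + 2/5·R3.
R4 ← R4 + 11/10·R3.
R4 ← R4 / (745/84).
R1 ← R1 − 11/12·R4.
R2 ← R2 + 1/21·R4.
R3 ← R3 + 5/42·R4.
Reading off the reduced rows gives x_1 = 3/2, x_2 = 4/3, x_3 = 3/2, x_4 = -1/3.

x_1 = 3/2, x_2 = 4/3, x_3 = 3/2, x_4 = -1/3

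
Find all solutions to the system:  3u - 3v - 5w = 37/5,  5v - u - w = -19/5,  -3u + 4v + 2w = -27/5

u = -1/5, v = -1, w = -1

Row-reduce the augmented matrix:
R1 ← R1 / (3).
R2 ← R2 + 1·R1.
R3 ← R3 + 3·R1.
R2 ← R2 / (4).
R1 ← R1 + 1·R2.
R3 ← R3 − 1·R2.
R3 ← R3 / (-7/3).
R1 ← R1 + 7/3·R3.
R2 ← R2 + 2/3·R3.
Reading off the reduced rows gives u = -1/5, v = -1, w = -1.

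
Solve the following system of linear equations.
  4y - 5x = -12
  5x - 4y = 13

no solution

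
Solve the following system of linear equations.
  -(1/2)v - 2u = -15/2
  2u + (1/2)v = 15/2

Row-reduce:
R1 ← R1 / (-2).
R2 ← R2 − 2·R1.
Rank is 1 with 2 unknowns, leaving v free.

infinitely many solutions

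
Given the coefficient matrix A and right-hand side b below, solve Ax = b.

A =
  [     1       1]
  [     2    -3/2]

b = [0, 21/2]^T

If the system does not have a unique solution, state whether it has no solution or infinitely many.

x_1 = 3, x_2 = -3

Row-reduce the augmented matrix:
R2 ← R2 − 2·R1.
R2 ← R2 / (-7/2).
R1 ← R1 − 1·R2.
Reading off the reduced rows gives x_1 = 3, x_2 = -3.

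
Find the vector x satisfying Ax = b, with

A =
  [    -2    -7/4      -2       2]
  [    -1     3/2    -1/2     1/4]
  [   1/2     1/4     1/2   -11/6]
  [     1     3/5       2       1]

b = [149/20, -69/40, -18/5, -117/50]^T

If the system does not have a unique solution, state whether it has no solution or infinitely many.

Row-reduce the augmented matrix:
R1 ← R1 / (-2).
R2 ← R2 + 1·R1.
R3 ← R3 − 1/2·R1.
R4 ← R4 − 1·R1.
R2 ← R2 / (19/8).
R1 ← R1 − 7/8·R2.
R3 ← R3 + 3/16·R2.
R4 ← R4 + 11/40·R2.
R3 ← R3 / (3/76).
R1 ← R1 − 31/38·R3.
R2 ← R2 − 4/19·R3.
R4 ← R4 − 201/190·R3.
R4 ← R4 / (1177/30).
R1 ← R1 − 505/18·R4.
R2 ← R2 − 64/9·R4.
R3 ← R3 + 635/18·R4.
Reading off the reduced rows gives x_1 = 1, x_2 = -7/5, x_3 = -2, x_4 = 3/2.

x_1 = 1, x_2 = -7/5, x_3 = -2, x_4 = 3/2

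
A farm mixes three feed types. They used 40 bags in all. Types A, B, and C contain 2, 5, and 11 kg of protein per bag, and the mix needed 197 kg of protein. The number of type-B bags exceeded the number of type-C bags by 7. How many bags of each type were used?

type-A bags: 17, type-B bags: 15, type-C bags: 8

Let a = type-A bags, b = type-B bags, c = type-C bags.
  a + b + c = 40
  2a + 5b + 11c = 197
  b - c = 7
Row-reduce the augmented matrix:
R2 ← R2 − 2·R1.
R2 ← R2 / (3).
R1 ← R1 − 1·R2.
R3 ← R3 − 1·R2.
R3 ← R3 / (-4).
R1 ← R1 + 2·R3.
R2 ← R2 − 3·R3.
Reading off the reduced rows gives a = 17, b = 15, c = 8.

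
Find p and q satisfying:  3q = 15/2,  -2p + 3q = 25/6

p = 5/3, q = 5/2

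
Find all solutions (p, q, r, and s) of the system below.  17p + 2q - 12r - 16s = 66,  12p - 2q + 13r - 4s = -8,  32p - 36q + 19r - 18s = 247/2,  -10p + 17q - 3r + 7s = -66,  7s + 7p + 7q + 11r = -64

Row-reduce:
R1 ← R1 / (17).
R2 ← R2 − 12·R1.
R3 ← R3 − 32·R1.
R4 ← R4 + 10·R1.
R5 ← R5 − 7·R1.
R2 ← R2 / (-58/17).
R1 ← R1 − 2/17·R2.
R3 ← R3 + 676/17·R2.
R4 ← R4 − 309/17·R2.
R5 ← R5 − 105/17·R2.
R3 ← R3 / (-6051/29).
R1 ← R1 − 1/29·R3.
R2 ← R2 + 365/58·R3.
R4 ← R4 − 6051/58·R3.
R5 ← R5 − 3179/58·R3.
Swap R4 and R5.
R4 ← R4 / (46256/6051).
R1 ← R1 + 4246/6051·R4.
R2 ← R2 − 367/6051·R4.
R3 ← R3 − 2114/6051·R4.
Row 5 reduces to 0 = -1/4, a contradiction. The system is inconsistent.

no solution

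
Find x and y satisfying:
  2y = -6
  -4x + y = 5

x = -2, y = -3

Row-reduce the augmented matrix:
Swap R1 and R2.
R1 ← R1 / (-4).
R2 ← R2 / (2).
R1 ← R1 + 1/4·R2.
Reading off the reduced rows gives x = -2, y = -3.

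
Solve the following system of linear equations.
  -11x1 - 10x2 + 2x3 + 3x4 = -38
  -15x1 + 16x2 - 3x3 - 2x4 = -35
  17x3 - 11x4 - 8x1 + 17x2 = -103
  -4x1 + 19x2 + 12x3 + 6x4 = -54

x1 = 3, x2 = 0, x3 = -4, x4 = 1

Row-reduce the augmented matrix:
R1 ← R1 / (-11).
R2 ← R2 + 15·R1.
R3 ← R3 + 8·R1.
R4 ← R4 + 4·R1.
R2 ← R2 / (326/11).
R1 ← R1 − 10/11·R2.
R3 ← R3 − 267/11·R2.
R4 ← R4 − 249/11·R2.
R3 ← R3 / (6597/326).
R1 ← R1 + 1/163·R3.
R2 ← R2 + 63/326·R3.
R4 ← R4 − 5101/326·R3.
R4 ← R4 / (104870/6597).
R1 ← R1 + 583/6597·R4.
R2 ← R2 + 208/733·R4.
R3 ← R3 + 2671/6597·R4.
Reading off the reduced rows gives x1 = 3, x2 = 0, x3 = -4, x4 = 1.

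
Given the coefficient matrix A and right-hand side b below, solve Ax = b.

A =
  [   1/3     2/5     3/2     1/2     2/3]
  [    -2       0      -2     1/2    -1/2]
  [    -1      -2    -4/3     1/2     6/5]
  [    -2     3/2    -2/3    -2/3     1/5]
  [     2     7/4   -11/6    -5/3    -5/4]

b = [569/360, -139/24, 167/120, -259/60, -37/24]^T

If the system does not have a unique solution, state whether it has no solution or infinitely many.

x_1 = 5/4, x_2 = -3/2, x_3 = 1, x_4 = -5/4, x_5 = 4/3

Row-reduce the augmented matrix:
R1 ← R1 / (1/3).
R2 ← R2 + 2·R1.
R3 ← R3 + 1·R1.
R4 ← R4 + 2·R1.
R5 ← R5 − 2·R1.
R2 ← R2 / (12/5).
R1 ← R1 − 6/5·R2.
R3 ← R3 + 4/5·R2.
R4 ← R4 − 39/10·R2.
R5 ← R5 + 13/20·R2.
R3 ← R3 / (11/2).
R1 ← R1 − 1·R3.
R2 ← R2 − 35/12·R3.
R4 ← R4 + 73/24·R3.
R5 ← R5 + 143/16·R3.
R4 ← R4 / (-2539/1584).
R1 ← R1 + 109/132·R4.
R2 ← R2 + 175/792·R4.
R3 ← R3 − 19/33·R4.
R5 ← R5 − 137/96·R4.
R5 ← R5 / (551383/152340).
R1 ← R1 + 25941/25390·R5.
R2 ← R2 + 7504/7617·R5.
R3 ← R3 − 14308/12695·R5.
R4 ← R4 + 1469/2539·R5.
Reading off the reduced rows gives x_1 = 5/4, x_2 = -3/2, x_3 = 1, x_4 = -5/4, x_5 = 4/3.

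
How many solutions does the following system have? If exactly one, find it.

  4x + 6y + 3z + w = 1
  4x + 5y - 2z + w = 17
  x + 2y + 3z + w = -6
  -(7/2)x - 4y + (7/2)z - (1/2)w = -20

Row-reduce:
R1 ← R1 / (4).
R2 ← R2 − 4·R1.
R3 ← R3 − 1·R1.
R4 ← R4 + 7/2·R1.
R2 ← R2 / (-1).
R1 ← R1 − 3/2·R2.
R3 ← R3 − 1/2·R2.
R4 ← R4 − 5/4·R2.
R3 ← R3 / (-1/4).
R1 ← R1 + 27/4·R3.
R2 ← R2 − 5·R3.
R4 ← R4 + 1/8·R3.
Rank is 3 with 4 unknowns, leaving w free.

infinitely many solutions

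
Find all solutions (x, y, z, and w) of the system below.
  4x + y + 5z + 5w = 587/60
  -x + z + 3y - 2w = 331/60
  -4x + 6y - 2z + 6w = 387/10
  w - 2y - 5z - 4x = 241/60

Row-reduce the augmented matrix:
R1 ← R1 / (4).
R2 ← R2 + 1·R1.
R3 ← R3 + 4·R1.
R4 ← R4 + 4·R1.
R2 ← R2 / (13/4).
R1 ← R1 − 1/4·R2.
R3 ← R3 − 7·R2.
R4 ← R4 + 1·R2.
R3 ← R3 / (-24/13).
R1 ← R1 − 14/13·R3.
R2 ← R2 − 9/13·R3.
R4 ← R4 − 9/13·R3.
R4 ← R4 / (21/2).
R1 ← R1 − 26/3·R4.
R2 ← R2 − 9/2·R4.
R3 ← R3 + 41/6·R4.
Reading off the reduced rows gives x = -3, y = 11/5, z = 5/4, w = 8/3.

x = -3, y = 11/5, z = 5/4, w = 8/3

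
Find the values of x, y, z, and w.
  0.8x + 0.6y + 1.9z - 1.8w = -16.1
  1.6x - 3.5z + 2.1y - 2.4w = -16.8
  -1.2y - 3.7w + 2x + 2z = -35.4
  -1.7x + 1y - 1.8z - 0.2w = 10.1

Row-reduce the augmented matrix:
R1 ← R1 / (4/5).
R2 ← R2 − 8/5·R1.
R3 ← R3 − 2·R1.
R4 ← R4 + 17/10·R1.
R2 ← R2 / (9/10).
R1 ← R1 − 3/4·R2.
R3 ← R3 + 27/10·R2.
R4 ← R4 − 91/40·R2.
R3 ← R3 / (-493/20).
R1 ← R1 − 203/24·R3.
R2 ← R2 + 73/9·R3.
R4 ← R4 − 14897/720·R3.
R4 ← R4 / (-119449/35496).
R1 ← R1 + 355/204·R4.
R2 ← R2 + 508/4437·R4.
R3 ← R3 + 88/493·R4.
Reading off the reduced rows gives x = -5, y = 1, z = -1, w = 6.

x = -5, y = 1, z = -1, w = 6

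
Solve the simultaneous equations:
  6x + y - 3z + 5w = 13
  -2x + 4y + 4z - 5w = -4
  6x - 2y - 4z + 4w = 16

infinitely many solutions

Row-reduce:
R1 ← R1 / (6).
R2 ← R2 + 2·R1.
R3 ← R3 − 6·R1.
R2 ← R2 / (13/3).
R1 ← R1 − 1/6·R2.
R3 ← R3 + 3·R2.
R3 ← R3 / (14/13).
R1 ← R1 + 8/13·R3.
R2 ← R2 − 9/13·R3.
Rank is 3 with 4 unknowns, leaving w free.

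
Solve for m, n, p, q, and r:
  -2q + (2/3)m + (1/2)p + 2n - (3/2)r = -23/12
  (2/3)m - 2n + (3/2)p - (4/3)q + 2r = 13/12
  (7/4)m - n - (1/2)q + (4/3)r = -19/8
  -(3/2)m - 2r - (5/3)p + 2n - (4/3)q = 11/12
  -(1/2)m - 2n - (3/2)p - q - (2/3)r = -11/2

m = -5/2, n = 2, p = 1/2, q = 0, r = 3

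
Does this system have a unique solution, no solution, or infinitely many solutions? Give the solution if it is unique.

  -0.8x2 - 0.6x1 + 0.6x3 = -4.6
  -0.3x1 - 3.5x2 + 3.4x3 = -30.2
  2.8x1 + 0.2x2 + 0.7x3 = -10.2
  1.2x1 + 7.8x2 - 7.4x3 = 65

x1 = -3, x2 = 5, x3 = -4

Row-reduce the augmented matrix:
R1 ← R1 / (-3/5).
R2 ← R2 + 3/10·R1.
R3 ← R3 − 14/5·R1.
R4 ← R4 − 6/5·R1.
R2 ← R2 / (-31/10).
R1 ← R1 − 4/3·R2.
R3 ← R3 + 53/15·R2.
R4 ← R4 − 31/5·R2.
R3 ← R3 / (-1/30).
R1 ← R1 − 1/3·R3.
R2 ← R2 + 1·R3.
R4 reduces to 0 = 0, so the extra equation is consistent.
Reading off the reduced rows gives x1 = -3, x2 = 5, x3 = -4.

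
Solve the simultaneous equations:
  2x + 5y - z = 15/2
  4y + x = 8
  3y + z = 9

no solution

Row-reduce:
R1 ← R1 / (2).
R2 ← R2 − 1·R1.
R2 ← R2 / (3/2).
R1 ← R1 − 5/2·R2.
R3 ← R3 − 3·R2.
Row 3 reduces to 0 = 1/2, a contradiction. The system is inconsistent.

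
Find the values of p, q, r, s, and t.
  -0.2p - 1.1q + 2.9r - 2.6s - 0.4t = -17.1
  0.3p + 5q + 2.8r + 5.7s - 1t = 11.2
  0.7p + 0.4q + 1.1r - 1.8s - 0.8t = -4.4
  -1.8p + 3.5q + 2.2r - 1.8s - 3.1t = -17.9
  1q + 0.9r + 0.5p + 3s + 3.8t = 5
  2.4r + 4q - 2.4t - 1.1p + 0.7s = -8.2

p = 5, q = 0, r = -3, s = 3, t = -1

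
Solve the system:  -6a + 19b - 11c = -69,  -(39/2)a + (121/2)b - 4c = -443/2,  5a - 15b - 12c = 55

no solution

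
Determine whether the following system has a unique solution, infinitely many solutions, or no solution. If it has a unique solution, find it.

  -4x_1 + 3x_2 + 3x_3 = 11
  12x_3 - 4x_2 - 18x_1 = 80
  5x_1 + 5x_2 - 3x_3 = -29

infinitely many solutions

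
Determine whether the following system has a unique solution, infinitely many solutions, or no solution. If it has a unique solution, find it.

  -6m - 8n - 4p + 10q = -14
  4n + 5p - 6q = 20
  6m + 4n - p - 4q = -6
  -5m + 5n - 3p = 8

Row-reduce:
R1 ← R1 / (-6).
R3 ← R3 − 6·R1.
R4 ← R4 + 5·R1.
R2 ← R2 / (4).
R1 ← R1 − 4/3·R2.
R3 ← R3 + 4·R2.
R4 ← R4 − 35/3·R2.
Swap R3 and R4.
R3 ← R3 / (-57/4).
R1 ← R1 + 1·R3.
R2 ← R2 − 5/4·R3.
Rank is 3 with 4 unknowns, leaving q free.

infinitely many solutions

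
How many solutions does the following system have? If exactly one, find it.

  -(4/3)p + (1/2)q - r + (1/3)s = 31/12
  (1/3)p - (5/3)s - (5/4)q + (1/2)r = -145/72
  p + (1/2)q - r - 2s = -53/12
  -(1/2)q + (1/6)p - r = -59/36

p = -7/3, q = 1/2, r = 1, s = 2/3

Row-reduce the augmented matrix:
R1 ← R1 / (-4/3).
R2 ← R2 − 1/3·R1.
R3 ← R3 − 1·R1.
R4 ← R4 − 1/6·R1.
R2 ← R2 / (-9/8).
R1 ← R1 + 3/8·R2.
R3 ← R3 − 7/8·R2.
R4 ← R4 + 7/16·R2.
R3 ← R3 / (-14/9).
R1 ← R1 − 2/3·R3.
R2 ← R2 + 2/9·R3.
R4 ← R4 + 11/9·R3.
R4 ← R4 / (3).
R1 ← R1 + 1·R4.
R2 ← R2 − 11/6·R4.
R3 ← R3 − 23/12·R4.
Reading off the reduced rows gives p = -7/3, q = 1/2, r = 1, s = 2/3.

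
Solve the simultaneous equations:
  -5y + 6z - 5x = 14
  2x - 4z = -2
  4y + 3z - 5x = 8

Row-reduce the augmented matrix:
R1 ← R1 / (-5).
R2 ← R2 − 2·R1.
R3 ← R3 + 5·R1.
R2 ← R2 / (-2).
R1 ← R1 − 1·R2.
R3 ← R3 − 9·R2.
R3 ← R3 / (-51/5).
R1 ← R1 + 2·R3.
R2 ← R2 − 4/5·R3.
Reading off the reduced rows gives x = -3, y = -1, z = -1.

x = -3, y = -1, z = -1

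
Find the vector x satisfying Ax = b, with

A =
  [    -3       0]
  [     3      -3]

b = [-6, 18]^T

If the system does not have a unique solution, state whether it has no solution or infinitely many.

Row-reduce the augmented matrix:
R1 ← R1 / (-3).
R2 ← R2 − 3·R1.
R2 ← R2 / (-3).
Reading off the reduced rows gives x_1 = 2, x_2 = -4.

x_1 = 2, x_2 = -4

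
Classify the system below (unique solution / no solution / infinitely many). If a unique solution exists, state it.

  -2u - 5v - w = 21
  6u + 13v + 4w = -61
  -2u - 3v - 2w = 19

Row-reduce:
R1 ← R1 / (-2).
R2 ← R2 − 6·R1.
R3 ← R3 + 2·R1.
R2 ← R2 / (-2).
R1 ← R1 − 5/2·R2.
R3 ← R3 − 2·R2.
Rank is 2 with 3 unknowns, leaving w free.

infinitely many solutions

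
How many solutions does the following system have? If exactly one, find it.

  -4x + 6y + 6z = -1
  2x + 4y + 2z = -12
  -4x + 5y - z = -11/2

x = -2, y = -5/2, z = 1

Row-reduce the augmented matrix:
R1 ← R1 / (-4).
R2 ← R2 − 2·R1.
R3 ← R3 + 4·R1.
R2 ← R2 / (7).
R1 ← R1 + 3/2·R2.
R3 ← R3 + 1·R2.
R3 ← R3 / (-44/7).
R1 ← R1 + 3/7·R3.
R2 ← R2 − 5/7·R3.
Reading off the reduced rows gives x = -2, y = -5/2, z = 1.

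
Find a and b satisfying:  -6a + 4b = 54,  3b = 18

Row-reduce the augmented matrix:
R1 ← R1 / (-6).
R2 ← R2 / (3).
R1 ← R1 + 2/3·R2.
Reading off the reduced rows gives a = -5, b = 6.

a = -5, b = 6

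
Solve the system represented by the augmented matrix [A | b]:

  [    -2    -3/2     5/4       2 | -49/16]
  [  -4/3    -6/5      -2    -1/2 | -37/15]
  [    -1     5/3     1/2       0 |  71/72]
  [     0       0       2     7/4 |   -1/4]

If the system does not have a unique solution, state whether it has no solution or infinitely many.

x_1 = 1/2, x_2 = 2/3, x_3 = 3/4, x_4 = -1

Row-reduce the augmented matrix:
R1 ← R1 / (-2).
R2 ← R2 + 4/3·R1.
R3 ← R3 + 1·R1.
R2 ← R2 / (-1/5).
R1 ← R1 − 3/4·R2.
R3 ← R3 − 29/12·R2.
R3 ← R3 / (-1237/36).
R1 ← R1 + 45/4·R3.
R2 ← R2 − 85/6·R3.
R4 ← R4 − 2·R3.
R4 ← R4 / (1991/4948).
R1 ← R1 + 729/2474·R4.
R2 ← R2 + 1875/4948·R4.
R3 ← R3 − 1667/2474·R4.
Reading off the reduced rows gives x_1 = 1/2, x_2 = 2/3, x_3 = 3/4, x_4 = -1.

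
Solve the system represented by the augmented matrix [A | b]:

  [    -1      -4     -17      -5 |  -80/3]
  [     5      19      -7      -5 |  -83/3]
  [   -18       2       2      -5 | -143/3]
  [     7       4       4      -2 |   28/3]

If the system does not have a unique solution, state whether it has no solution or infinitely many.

Row-reduce the augmented matrix:
R1 ← R1 / (-1).
R2 ← R2 − 5·R1.
R3 ← R3 + 18·R1.
R4 ← R4 − 7·R1.
R2 ← R2 / (-1).
R1 ← R1 − 4·R2.
R3 ← R3 − 74·R2.
R4 ← R4 + 24·R2.
R3 ← R3 / (-6500).
R1 ← R1 + 351·R3.
R2 ← R2 − 92·R3.
R4 ← R4 − 2093·R3.
R4 ← R4 / (-447/100).
R1 ← R1 − 29/100·R4.
R2 ← R2 + 71/325·R4.
R3 ← R3 − 427/1300·R4.
Reading off the reduced rows gives x_1 = 2, x_2 = -1, x_3 = 1, x_4 = 7/3.

x_1 = 2, x_2 = -1, x_3 = 1, x_4 = 7/3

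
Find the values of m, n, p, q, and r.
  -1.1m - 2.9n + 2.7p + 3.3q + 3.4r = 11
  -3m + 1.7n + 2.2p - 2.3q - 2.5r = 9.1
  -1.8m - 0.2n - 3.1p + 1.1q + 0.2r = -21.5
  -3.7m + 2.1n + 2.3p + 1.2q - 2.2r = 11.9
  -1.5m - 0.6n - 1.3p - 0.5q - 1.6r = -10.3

m = 2, n = 1, p = 6, q = 1, r = -1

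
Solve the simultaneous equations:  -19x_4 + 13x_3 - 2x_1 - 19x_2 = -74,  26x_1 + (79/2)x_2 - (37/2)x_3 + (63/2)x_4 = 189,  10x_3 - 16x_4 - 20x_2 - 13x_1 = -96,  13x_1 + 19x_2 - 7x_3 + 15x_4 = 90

infinitely many solutions

Row-reduce:
R1 ← R1 / (-2).
R2 ← R2 − 26·R1.
R3 ← R3 + 13·R1.
R4 ← R4 − 13·R1.
R2 ← R2 / (-415/2).
R1 ← R1 − 19/2·R2.
R3 ← R3 − 207/2·R2.
R4 ← R4 + 209/2·R2.
R3 ← R3 / (236/415).
R1 ← R1 − 162/415·R3.
R2 ← R2 + 301/415·R3.
R4 ← R4 − 708/415·R3.
Rank is 3 with 4 unknowns, leaving x_4 free.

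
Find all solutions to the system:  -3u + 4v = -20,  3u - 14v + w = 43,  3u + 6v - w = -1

no solution

Row-reduce:
R1 ← R1 / (-3).
R2 ← R2 − 3·R1.
R3 ← R3 − 3·R1.
R2 ← R2 / (-10).
R1 ← R1 + 4/3·R2.
R3 ← R3 − 10·R2.
Row 3 reduces to 0 = 2, a contradiction. The system is inconsistent.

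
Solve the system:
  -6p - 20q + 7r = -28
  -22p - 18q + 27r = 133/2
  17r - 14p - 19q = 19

no solution

Row-reduce:
R1 ← R1 / (-6).
R2 ← R2 + 22·R1.
R3 ← R3 + 14·R1.
R2 ← R2 / (166/3).
R1 ← R1 − 10/3·R2.
R3 ← R3 − 83/3·R2.
Row 3 reduces to 0 = -1/4, a contradiction. The system is inconsistent.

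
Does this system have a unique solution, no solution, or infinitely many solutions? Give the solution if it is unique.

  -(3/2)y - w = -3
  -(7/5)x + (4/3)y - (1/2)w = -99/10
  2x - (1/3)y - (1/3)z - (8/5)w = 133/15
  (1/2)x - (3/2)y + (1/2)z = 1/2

Row-reduce the augmented matrix:
Swap R1 and R2.
R1 ← R1 / (-7/5).
R3 ← R3 − 2·R1.
R4 ← R4 − 1/2·R1.
R2 ← R2 / (-3/2).
R1 ← R1 + 20/21·R2.
R3 ← R3 − 11/7·R2.
R4 ← R4 + 43/42·R2.
R3 ← R3 / (-1/3).
R4 ← R4 − 1/2·R3.
R4 ← R4 / (-817/180).
R1 ← R1 − 125/126·R4.
R2 ← R2 − 2/3·R4.
R3 ← R3 − 353/35·R4.
Reading off the reduced rows gives x = 6, y = 0, z = -5, w = 3.

x = 6, y = 0, z = -5, w = 3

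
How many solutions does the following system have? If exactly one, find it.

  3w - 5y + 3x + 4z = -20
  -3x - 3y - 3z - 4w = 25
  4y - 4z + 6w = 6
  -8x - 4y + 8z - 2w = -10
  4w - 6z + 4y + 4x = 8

x = -2, y = -1, z = -4, w = -1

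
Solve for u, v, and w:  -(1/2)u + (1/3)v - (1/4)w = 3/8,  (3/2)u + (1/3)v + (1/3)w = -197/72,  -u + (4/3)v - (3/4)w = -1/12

u = -7/4, v = -1, w = 2/3

Row-reduce the augmented matrix:
R1 ← R1 / (-1/2).
R2 ← R2 − 3/2·R1.
R3 ← R3 + 1·R1.
R2 ← R2 / (4/3).
R1 ← R1 + 2/3·R2.
R3 ← R3 − 2/3·R2.
R3 ← R3 / (-1/24).
R1 ← R1 − 7/24·R3.
R2 ← R2 + 5/16·R3.
Reading off the reduced rows gives u = -7/4, v = -1, w = 2/3.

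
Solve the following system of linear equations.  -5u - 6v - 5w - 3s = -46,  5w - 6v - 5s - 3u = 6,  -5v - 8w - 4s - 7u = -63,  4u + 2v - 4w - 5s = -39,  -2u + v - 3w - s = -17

Row-reduce the augmented matrix:
R1 ← R1 / (-5).
R2 ← R2 + 3·R1.
R3 ← R3 + 7·R1.
R4 ← R4 − 4·R1.
R5 ← R5 + 2·R1.
R2 ← R2 / (-12/5).
R1 ← R1 − 6/5·R2.
R3 ← R3 − 17/5·R2.
R4 ← R4 + 14/5·R2.
R5 ← R5 − 17/5·R2.
R3 ← R3 / (31/3).
R1 ← R1 − 5·R3.
R2 ← R2 + 10/3·R3.
R4 ← R4 + 52/3·R3.
R5 ← R5 − 31/3·R3.
R4 ← R4 / (-339/31).
R1 ← R1 − 34/31·R4.
R2 ← R2 + 2/31·R4.
R3 ← R3 + 13/31·R4.
R5 reduces to 0 = 0, so the extra equation is consistent.
Reading off the reduced rows gives u = -1, v = 2, w = 6, s = 3.

u = -1, v = 2, w = 6, s = 3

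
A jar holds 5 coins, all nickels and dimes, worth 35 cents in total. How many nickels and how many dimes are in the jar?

Let n = nickels, d = dimes.
  d + n = 5
  5n + 10d = 35
Row-reduce the augmented matrix:
R2 ← R2 − 5·R1.
R2 ← R2 / (5).
R1 ← R1 − 1·R2.
Reading off the reduced rows gives n = 3, d = 2.

nickels: 3, dimes: 2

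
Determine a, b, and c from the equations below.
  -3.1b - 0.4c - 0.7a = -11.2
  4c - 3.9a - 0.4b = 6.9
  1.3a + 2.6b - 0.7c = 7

a = 1, b = 3, c = 3

Row-reduce the augmented matrix:
R1 ← R1 / (-7/10).
R2 ← R2 + 39/10·R1.
R3 ← R3 − 13/10·R1.
R2 ← R2 / (1181/70).
R1 ← R1 − 31/7·R2.
R3 ← R3 + 221/70·R2.
R3 ← R3 / (-655/2362).
R1 ← R1 + 1256/1181·R3.
R2 ← R2 − 436/1181·R3.
Reading off the reduced rows gives a = 1, b = 3, c = 3.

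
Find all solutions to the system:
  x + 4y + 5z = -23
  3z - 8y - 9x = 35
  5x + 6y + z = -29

Row-reduce:
R2 ← R2 + 9·R1.
R3 ← R3 − 5·R1.
R2 ← R2 / (28).
R1 ← R1 − 4·R2.
R3 ← R3 + 14·R2.
Rank is 2 with 3 unknowns, leaving z free.

infinitely many solutions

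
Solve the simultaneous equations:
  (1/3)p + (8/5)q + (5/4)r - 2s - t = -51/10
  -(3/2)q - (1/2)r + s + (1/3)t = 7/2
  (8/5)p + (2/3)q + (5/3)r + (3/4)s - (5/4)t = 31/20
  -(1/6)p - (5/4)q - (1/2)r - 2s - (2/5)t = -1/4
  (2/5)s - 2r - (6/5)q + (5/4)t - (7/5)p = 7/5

p = 3, q = -1, r = -2, s = 1, t = 0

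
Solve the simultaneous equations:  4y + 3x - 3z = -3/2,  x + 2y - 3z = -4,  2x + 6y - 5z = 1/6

x = -3/2, y = 11/4, z = 8/3

Row-reduce the augmented matrix:
R1 ← R1 / (3).
R2 ← R2 − 1·R1.
R3 ← R3 − 2·R1.
R2 ← R2 / (2/3).
R1 ← R1 − 4/3·R2.
R3 ← R3 − 10/3·R2.
R3 ← R3 / (7).
R1 ← R1 − 3·R3.
R2 ← R2 + 3·R3.
Reading off the reduced rows gives x = -3/2, y = 11/4, z = 8/3.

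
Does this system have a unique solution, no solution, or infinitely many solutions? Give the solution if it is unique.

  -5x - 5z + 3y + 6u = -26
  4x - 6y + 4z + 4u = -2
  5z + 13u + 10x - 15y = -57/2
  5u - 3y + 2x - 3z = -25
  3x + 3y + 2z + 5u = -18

no solution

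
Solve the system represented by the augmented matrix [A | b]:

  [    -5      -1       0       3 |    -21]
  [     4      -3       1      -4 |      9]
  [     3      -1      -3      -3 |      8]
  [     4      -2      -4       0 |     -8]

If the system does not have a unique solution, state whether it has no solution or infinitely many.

Row-reduce the augmented matrix:
R1 ← R1 / (-5).
R2 ← R2 − 4·R1.
R3 ← R3 − 3·R1.
R4 ← R4 − 4·R1.
R2 ← R2 / (-19/5).
R1 ← R1 − 1/5·R2.
R3 ← R3 + 8/5·R2.
R4 ← R4 + 14/5·R2.
R3 ← R3 / (-65/19).
R1 ← R1 − 1/19·R3.
R2 ← R2 + 5/19·R3.
R4 ← R4 + 90/19·R3.
R4 ← R4 / (56/13).
R1 ← R1 + 9/13·R4.
R2 ← R2 − 6/13·R4.
R3 ← R3 − 2/13·R4.
Reading off the reduced rows gives x_1 = 1, x_2 = 4, x_3 = 1, x_4 = -4.

x_1 = 1, x_2 = 4, x_3 = 1, x_4 = -4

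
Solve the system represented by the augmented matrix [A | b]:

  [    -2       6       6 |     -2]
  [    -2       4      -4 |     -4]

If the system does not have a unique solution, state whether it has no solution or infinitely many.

Row-reduce:
R1 ← R1 / (-2).
R2 ← R2 + 2·R1.
R2 ← R2 / (-2).
R1 ← R1 + 3·R2.
Rank is 2 with 3 unknowns, leaving x_3 free.

infinitely many solutions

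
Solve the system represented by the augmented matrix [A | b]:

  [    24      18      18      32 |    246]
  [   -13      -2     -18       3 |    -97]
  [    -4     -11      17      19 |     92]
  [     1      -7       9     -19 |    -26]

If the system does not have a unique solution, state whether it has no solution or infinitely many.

infinitely many solutions

Row-reduce:
R1 ← R1 / (24).
R2 ← R2 + 13·R1.
R3 ← R3 + 4·R1.
R4 ← R4 − 1·R1.
R2 ← R2 / (31/4).
R1 ← R1 − 3/4·R2.
R3 ← R3 + 8·R2.
R4 ← R4 + 31/4·R2.
R3 ← R3 / (356/31).
R1 ← R1 − 48/31·R3.
R2 ← R2 + 33/31·R3.
Rank is 3 with 4 unknowns, leaving x_4 free.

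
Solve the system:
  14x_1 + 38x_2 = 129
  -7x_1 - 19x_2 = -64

Row-reduce:
R1 ← R1 / (14).
R2 ← R2 + 7·R1.
Row 2 reduces to 0 = 1/2, a contradiction. The system is inconsistent.

no solution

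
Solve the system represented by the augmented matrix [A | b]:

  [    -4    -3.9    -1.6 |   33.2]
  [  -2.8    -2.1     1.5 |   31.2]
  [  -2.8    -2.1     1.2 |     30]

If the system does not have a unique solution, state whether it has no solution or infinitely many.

Row-reduce the augmented matrix:
R1 ← R1 / (-4).
R2 ← R2 + 14/5·R1.
R3 ← R3 + 14/5·R1.
R2 ← R2 / (63/100).
R1 ← R1 − 39/40·R2.
R3 ← R3 − 63/100·R2.
R3 ← R3 / (-3/10).
R1 ← R1 + 307/84·R3.
R2 ← R2 − 262/63·R3.
Reading off the reduced rows gives x_1 = -6, x_2 = -4, x_3 = 4.

x_1 = -6, x_2 = -4, x_3 = 4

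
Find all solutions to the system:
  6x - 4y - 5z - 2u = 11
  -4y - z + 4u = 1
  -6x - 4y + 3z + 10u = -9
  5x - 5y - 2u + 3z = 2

Row-reduce:
R1 ← R1 / (6).
R3 ← R3 + 6·R1.
R4 ← R4 − 5·R1.
R2 ← R2 / (-4).
R1 ← R1 + 2/3·R2.
R3 ← R3 + 8·R2.
R4 ← R4 + 5/3·R2.
Swap R3 and R4.
R3 ← R3 / (91/12).
R1 ← R1 + 2/3·R3.
R2 ← R2 − 1/4·R3.
Rank is 3 with 4 unknowns, leaving u free.

infinitely many solutions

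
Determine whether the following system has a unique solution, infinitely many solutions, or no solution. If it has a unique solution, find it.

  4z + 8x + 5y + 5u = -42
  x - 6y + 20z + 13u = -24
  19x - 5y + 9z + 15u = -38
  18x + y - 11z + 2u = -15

Row-reduce:
R1 ← R1 / (8).
R2 ← R2 − 1·R1.
R3 ← R3 − 19·R1.
R4 ← R4 − 18·R1.
R2 ← R2 / (-53/8).
R1 ← R1 − 5/8·R2.
R3 ← R3 + 135/8·R2.
R4 ← R4 + 41/4·R2.
R3 ← R3 / (-2659/53).
R1 ← R1 − 124/53·R3.
R2 ← R2 + 156/53·R3.
R4 ← R4 + 2659/53·R3.
Row 4 reduces to 0 = -1, a contradiction. The system is inconsistent.

no solution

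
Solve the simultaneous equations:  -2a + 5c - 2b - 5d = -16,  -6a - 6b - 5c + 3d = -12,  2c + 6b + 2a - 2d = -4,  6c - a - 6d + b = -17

no solution

Row-reduce:
R1 ← R1 / (-2).
R2 ← R2 + 6·R1.
R3 ← R3 − 2·R1.
R4 ← R4 + 1·R1.
Swap R2 and R3.
R2 ← R2 / (4).
R1 ← R1 − 1·R2.
R4 ← R4 − 2·R2.
R3 ← R3 / (-20).
R1 ← R1 + 17/4·R3.
R2 ← R2 − 7/4·R3.
Row 4 reduces to 0 = 1, a contradiction. The system is inconsistent.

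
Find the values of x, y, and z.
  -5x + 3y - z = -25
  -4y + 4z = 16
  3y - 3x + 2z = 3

Row-reduce the augmented matrix:
R1 ← R1 / (-5).
R3 ← R3 + 3·R1.
R2 ← R2 / (-4).
R1 ← R1 + 3/5·R2.
R3 ← R3 − 6/5·R2.
R3 ← R3 / (19/5).
R1 ← R1 + 2/5·R3.
R2 ← R2 + 1·R3.
Reading off the reduced rows gives x = 5, y = 2, z = 6.

x = 5, y = 2, z = 6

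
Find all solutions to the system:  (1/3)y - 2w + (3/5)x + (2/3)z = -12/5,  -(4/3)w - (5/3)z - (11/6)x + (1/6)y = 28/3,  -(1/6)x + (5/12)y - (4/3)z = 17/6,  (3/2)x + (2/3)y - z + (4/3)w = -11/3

infinitely many solutions

Row-reduce:
R1 ← R1 / (3/5).
R2 ← R2 + 11/6·R1.
R3 ← R3 + 1/6·R1.
R4 ← R4 − 3/2·R1.
R2 ← R2 / (32/27).
R1 ← R1 − 5/9·R2.
R3 ← R3 − 55/108·R2.
R4 ← R4 + 1/6·R2.
R3 ← R3 / (-251/192).
R1 ← R1 − 15/16·R3.
R2 ← R2 − 5/16·R3.
R4 ← R4 + 251/96·R3.
Rank is 3 with 4 unknowns, leaving w free.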